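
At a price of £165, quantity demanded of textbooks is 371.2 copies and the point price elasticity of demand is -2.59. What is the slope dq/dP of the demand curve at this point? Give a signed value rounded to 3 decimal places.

Ed = (dq/dP)·(P/q) ⇒ dq/dP = Ed·q/P = (-2.59)·371.2/165 = -5.82671…

-5.827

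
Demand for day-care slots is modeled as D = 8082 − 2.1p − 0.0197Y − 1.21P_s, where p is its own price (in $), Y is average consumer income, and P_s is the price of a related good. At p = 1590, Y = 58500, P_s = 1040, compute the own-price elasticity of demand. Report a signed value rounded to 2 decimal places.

-1.43

At the given values, D = 8082 − 2.1(1590) − 0.0197(58500) − 1.21(1040) = 2332.15.
∂D/∂p = −2.1.
E = (-2.1) × (1590/2332.15) = -1.4317…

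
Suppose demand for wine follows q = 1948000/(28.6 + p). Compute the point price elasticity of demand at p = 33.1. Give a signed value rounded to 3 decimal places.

-0.536

dq/dp = −1948000/(28.6 + p)² = -511.704. At p = 33.1, q = 31572.1.
Ed = (dq/dp)·(p/q) = (-511.704) × (33.1/31572.1) = -0.53646…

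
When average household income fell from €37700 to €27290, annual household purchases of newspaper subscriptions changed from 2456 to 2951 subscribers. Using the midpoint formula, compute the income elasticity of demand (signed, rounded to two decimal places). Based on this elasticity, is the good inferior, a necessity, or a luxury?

%ΔQ = (2951 − 2456)/[( 2456 + 2951)/2] = 495/2703.5 = 0.183095…
%ΔIncome = (27290 − 37700)/[( 37700 + 27290)/2] = -10410/32495 = -0.320356…
E_income = (495/2703.5) / (-10410/32495) = -0.5715…
E_income < 0 ⇒ inferior good.

-0.57; inferior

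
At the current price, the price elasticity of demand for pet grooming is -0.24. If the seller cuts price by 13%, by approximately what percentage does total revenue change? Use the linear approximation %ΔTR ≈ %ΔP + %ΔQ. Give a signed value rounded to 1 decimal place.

%ΔQ ≈ Ed × %ΔP = (-0.24) × (-13%) = +3.1200%
%ΔTR ≈ %ΔP + %ΔQ = (-13%) + (+3.1200%) = -9.8800%

-9.9%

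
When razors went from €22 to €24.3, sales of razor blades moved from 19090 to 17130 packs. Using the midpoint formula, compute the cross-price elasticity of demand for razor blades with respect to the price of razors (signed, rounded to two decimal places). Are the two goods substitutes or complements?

%ΔQ_{razor blades} = (17130 − 19090)/avg = -1960/18110 = -0.108227…
%ΔP_{razors} = (24.3 − 22)/avg = 2.3/23.15 = 0.099352…
E_cross = (-1960/18110) / (2.3/23.15) = -1.0893…
E_cross < 0 ⇒ the goods are complements.

-1.09; complements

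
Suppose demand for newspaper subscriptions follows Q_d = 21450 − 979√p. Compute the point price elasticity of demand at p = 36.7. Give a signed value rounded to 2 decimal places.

dQ_d/dp = −979/(2√p) = -80.8015. At p = 36.7, Q_d = 15519.2.
Ed = (dQ_d/dp)·(p/Q_d) = (-80.8015) × (36.7/15519.2) = -0.1910…

-0.19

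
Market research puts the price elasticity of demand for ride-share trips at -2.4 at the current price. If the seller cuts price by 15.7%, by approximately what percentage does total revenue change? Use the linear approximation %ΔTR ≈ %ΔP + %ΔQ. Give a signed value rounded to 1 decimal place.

%ΔQ ≈ Ed × %ΔP = (-2.4) × (-15.7%) = +37.6800%
%ΔTR ≈ %ΔP + %ΔQ = (-15.7%) + (+37.6800%) = +21.9800%

+22.0%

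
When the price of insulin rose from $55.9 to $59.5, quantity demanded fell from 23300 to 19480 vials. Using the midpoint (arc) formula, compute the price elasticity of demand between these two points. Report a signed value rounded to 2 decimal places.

%ΔQ = (19480 − 23300) / [(23300 + 19480)/2] = -3820/21390 = -0.178588…
%ΔP = (59.5 − 55.9) / [(55.9 + 59.5)/2] = 3.6/57.7 = 0.062391…
Arc Ed = %ΔQ / %ΔP = (-3820/21390) / (3.6/57.7) = -2.8623…

-2.86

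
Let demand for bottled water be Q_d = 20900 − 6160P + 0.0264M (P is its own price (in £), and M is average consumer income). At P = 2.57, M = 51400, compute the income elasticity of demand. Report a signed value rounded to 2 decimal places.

0.21

At the given values, Q_d = 20900 − 6160(2.57) + 0.0264(51400) = 6425.76.
∂Q_d/∂M = 0.0264.
E = (0.0264) × (51400/6425.76) = 0.2111…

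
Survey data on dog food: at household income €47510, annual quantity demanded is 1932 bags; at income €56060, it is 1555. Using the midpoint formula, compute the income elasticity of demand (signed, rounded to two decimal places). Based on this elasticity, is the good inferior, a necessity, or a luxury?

%ΔQ = (1555 − 1932)/[( 1932 + 1555)/2] = -377/1743.5 = -0.216231…
%ΔIncome = (56060 − 47510)/[( 47510 + 56060)/2] = 8550/51785 = 0.165105…
E_income = (-377/1743.5) / (8550/51785) = -1.3096…
E_income < 0 ⇒ inferior good.

-1.31; inferior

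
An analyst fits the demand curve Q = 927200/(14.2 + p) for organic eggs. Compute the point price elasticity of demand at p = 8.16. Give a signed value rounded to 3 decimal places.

dQ/dp = −927200/(14.2 + p)² = -1854.51. At p = 8.16, Q = 41466.9.
Ed = (dQ/dp)·(p/Q) = (-1854.51) × (8.16/41466.9) = -0.36493…

-0.365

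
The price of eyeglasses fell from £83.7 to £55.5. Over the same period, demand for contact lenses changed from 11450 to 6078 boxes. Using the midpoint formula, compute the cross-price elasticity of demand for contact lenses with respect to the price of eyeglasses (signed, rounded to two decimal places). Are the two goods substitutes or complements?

%ΔQ_{contact lenses} = (6078 − 11450)/avg = -5372/8764 = -0.612962…
%ΔP_{eyeglasses} = (55.5 − 83.7)/avg = -28.2/69.6 = -0.405172…
E_cross = (-5372/8764) / (-28.2/69.6) = 1.5128…
E_cross > 0 ⇒ the goods are substitutes.

1.51; substitutes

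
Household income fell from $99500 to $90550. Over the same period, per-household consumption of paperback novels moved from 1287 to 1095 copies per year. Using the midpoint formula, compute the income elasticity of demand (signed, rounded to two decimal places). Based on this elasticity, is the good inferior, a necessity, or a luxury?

1.71; luxury

%ΔQ = (1095 − 1287)/[( 1287 + 1095)/2] = -192/1191 = -0.161209…
%ΔIncome = (90550 − 99500)/[( 99500 + 90550)/2] = -8950/95025 = -0.094185…
E_income = (-192/1191) / (-8950/95025) = 1.7116…
E_income > 1 ⇒ normal good, luxury.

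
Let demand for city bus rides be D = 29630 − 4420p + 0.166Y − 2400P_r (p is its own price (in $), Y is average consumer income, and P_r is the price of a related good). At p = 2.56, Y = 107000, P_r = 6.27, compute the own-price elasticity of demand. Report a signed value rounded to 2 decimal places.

At the given values, D = 29630 − 4420(2.56) + 0.166(107000) − 2400(6.27) = 21028.8.
∂D/∂p = −4420.
E = (-4420) × (2.56/21028.8) = -0.5380…

-0.54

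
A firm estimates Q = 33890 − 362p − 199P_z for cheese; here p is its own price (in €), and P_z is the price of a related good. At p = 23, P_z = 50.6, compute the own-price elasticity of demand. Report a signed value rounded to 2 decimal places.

-0.54

At the given values, Q = 33890 − 362(23) − 199(50.6) = 15494.6.
∂Q/∂p = −362.
E = (-362) × (23/15494.6) = -0.5373…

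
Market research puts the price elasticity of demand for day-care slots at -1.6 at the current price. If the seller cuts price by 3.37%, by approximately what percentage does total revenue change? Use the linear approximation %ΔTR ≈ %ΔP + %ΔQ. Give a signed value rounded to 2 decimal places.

+2.02%

%ΔQ ≈ Ed × %ΔP = (-1.6) × (-3.37%) = +5.3920%
%ΔTR ≈ %ΔP + %ΔQ = (-3.37%) + (+5.3920%) = +2.0220%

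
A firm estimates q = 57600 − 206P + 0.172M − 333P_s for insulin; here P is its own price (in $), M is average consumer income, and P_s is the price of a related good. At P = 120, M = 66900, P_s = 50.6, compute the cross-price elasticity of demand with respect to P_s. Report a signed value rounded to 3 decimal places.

At the given values, q = 57600 − 206(120) + 0.172(66900) − 333(50.6) = 27537.
∂q/∂P_s = -333.
E = (-333) × (50.6/27537) = -0.61189…

-0.612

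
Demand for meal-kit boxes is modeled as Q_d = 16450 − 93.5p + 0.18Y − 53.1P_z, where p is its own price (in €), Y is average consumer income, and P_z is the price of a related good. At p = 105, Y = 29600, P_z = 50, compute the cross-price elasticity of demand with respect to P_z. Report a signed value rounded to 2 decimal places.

At the given values, Q_d = 16450 − 93.5(105) + 0.18(29600) − 53.1(50) = 9305.5.
∂Q_d/∂P_z = -53.1.
E = (-53.1) × (50/9305.5) = -0.2853…

-0.29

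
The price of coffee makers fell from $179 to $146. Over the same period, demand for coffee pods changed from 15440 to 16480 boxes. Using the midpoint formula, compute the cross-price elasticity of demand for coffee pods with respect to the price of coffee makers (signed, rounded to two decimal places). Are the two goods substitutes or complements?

%ΔQ_{coffee pods} = (16480 − 15440)/avg = 1040/15960 = 0.065162…
%ΔP_{coffee makers} = (146 − 179)/avg = -33/162.5 = -0.203076…
E_cross = (1040/15960) / (-33/162.5) = -0.3208…
E_cross < 0 ⇒ the goods are complements.

-0.32; complements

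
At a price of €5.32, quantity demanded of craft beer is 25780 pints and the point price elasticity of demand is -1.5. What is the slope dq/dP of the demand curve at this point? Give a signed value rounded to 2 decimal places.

-7268.80

Ed = (dq/dP)·(P/q) ⇒ dq/dP = Ed·q/P = (-1.5)·25780/5.32 = -7268.7969…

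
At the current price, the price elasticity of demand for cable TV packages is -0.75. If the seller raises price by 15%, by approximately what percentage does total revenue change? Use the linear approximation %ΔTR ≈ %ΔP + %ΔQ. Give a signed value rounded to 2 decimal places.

+3.75%

%ΔQ ≈ Ed × %ΔP = (-0.75) × (+15%) = -11.2500%
%ΔTR ≈ %ΔP + %ΔQ = (+15%) + (-11.2500%) = +3.7500%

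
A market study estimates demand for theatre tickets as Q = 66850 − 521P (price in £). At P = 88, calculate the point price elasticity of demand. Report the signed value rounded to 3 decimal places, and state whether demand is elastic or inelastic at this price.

-2.183; elastic

dQ/dP = −521. At P = 88, Q = 66850 − 521(88) = 21002.
Ed = (dQ/dP)·(P/Q) = −521 × (88/21002) = -2.18303…
|Ed| = 2.183 > 1, so demand is elastic.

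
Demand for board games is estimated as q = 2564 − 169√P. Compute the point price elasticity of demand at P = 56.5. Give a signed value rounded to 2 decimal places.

-0.49

dq/dP = −169/(2√P) = -11.2417. At P = 56.5, q = 1293.69.
Ed = (dq/dP)·(P/q) = (-11.2417) × (56.5/1293.69) = -0.4909…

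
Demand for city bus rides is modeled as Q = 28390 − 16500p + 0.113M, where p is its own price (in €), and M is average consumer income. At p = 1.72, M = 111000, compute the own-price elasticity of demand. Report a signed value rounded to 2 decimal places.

-2.26

At the given values, Q = 28390 − 16500(1.72) + 0.113(111000) = 12553.
∂Q/∂p = −16500.
E = (-16500) × (1.72/12553) = -2.2608…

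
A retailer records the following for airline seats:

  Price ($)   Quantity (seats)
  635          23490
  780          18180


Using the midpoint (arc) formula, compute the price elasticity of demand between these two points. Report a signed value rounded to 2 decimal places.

-1.24

%ΔQ = (18180 − 23490) / [(23490 + 18180)/2] = -5310/20835 = -0.254859…
%ΔP = (780 − 635) / [(635 + 780)/2] = 145/707.5 = 0.204946…
Arc Ed = %ΔQ / %ΔP = (-5310/20835) / (145/707.5) = -1.2435…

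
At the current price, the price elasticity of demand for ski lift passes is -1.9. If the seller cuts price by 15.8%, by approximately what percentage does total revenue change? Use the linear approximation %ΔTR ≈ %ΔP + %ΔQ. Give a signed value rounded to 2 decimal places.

+14.22%

%ΔQ ≈ Ed × %ΔP = (-1.9) × (-15.8%) = +30.0200%
%ΔTR ≈ %ΔP + %ΔQ = (-15.8%) + (+30.0200%) = +14.2200%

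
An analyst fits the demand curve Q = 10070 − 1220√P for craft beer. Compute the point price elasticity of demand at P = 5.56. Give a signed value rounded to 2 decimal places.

dQ/dP = −1220/(2√P) = -258.698. At P = 5.56, Q = 7193.28.
Ed = (dQ/dP)·(P/Q) = (-258.698) × (5.56/7193.28) = -0.1999…

-0.20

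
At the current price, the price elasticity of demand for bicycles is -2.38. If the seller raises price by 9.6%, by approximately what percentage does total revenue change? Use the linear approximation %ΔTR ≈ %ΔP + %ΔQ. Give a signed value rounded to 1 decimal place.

-13.2%

%ΔQ ≈ Ed × %ΔP = (-2.38) × (+9.6%) = -22.8480%
%ΔTR ≈ %ΔP + %ΔQ = (+9.6%) + (-22.8480%) = -13.2480%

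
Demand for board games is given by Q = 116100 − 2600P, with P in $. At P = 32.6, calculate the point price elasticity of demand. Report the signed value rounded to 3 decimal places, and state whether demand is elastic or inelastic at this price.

dQ/dP = −2600. At P = 32.6, Q = 116100 − 2600(32.6) = 31340.
Ed = (dQ/dP)·(P/Q) = −2600 × (32.6/31340) = -2.70453…
|Ed| = 2.705 > 1, so demand is elastic.

-2.705; elastic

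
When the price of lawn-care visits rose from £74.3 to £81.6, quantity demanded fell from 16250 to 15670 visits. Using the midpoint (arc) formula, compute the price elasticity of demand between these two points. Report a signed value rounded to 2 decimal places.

-0.39

%ΔQ = (15670 − 16250) / [(16250 + 15670)/2] = -580/15960 = -0.036340…
%ΔP = (81.6 − 74.3) / [(74.3 + 81.6)/2] = 7.3/77.95 = 0.093649…
Arc Ed = %ΔQ / %ΔP = (-580/15960) / (7.3/77.95) = -0.3880…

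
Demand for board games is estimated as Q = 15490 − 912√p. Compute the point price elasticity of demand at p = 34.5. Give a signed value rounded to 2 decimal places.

-0.26

dQ/dp = −912/(2√p) = -77.6346. At p = 34.5, Q = 10133.2.
Ed = (dQ/dp)·(p/Q) = (-77.6346) × (34.5/10133.2) = -0.2643…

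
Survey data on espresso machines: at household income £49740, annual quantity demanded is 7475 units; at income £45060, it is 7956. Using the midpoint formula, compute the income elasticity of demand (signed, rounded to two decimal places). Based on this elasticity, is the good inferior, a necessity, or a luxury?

%ΔQ = (7956 − 7475)/[( 7475 + 7956)/2] = 481/7715.5 = 0.062342…
%ΔIncome = (45060 − 49740)/[( 49740 + 45060)/2] = -4680/47400 = -0.098734…
E_income = (481/7715.5) / (-4680/47400) = -0.6314…
E_income < 0 ⇒ inferior good.

-0.63; inferior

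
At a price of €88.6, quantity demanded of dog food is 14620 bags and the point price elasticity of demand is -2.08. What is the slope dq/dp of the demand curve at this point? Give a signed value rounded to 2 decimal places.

-343.22

Ed = (dq/dp)·(p/q) ⇒ dq/dp = Ed·q/p = (-2.08)·14620/88.6 = -343.2234…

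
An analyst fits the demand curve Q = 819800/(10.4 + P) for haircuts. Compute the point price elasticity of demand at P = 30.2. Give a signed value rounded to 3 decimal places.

dQ/dP = −819800/(10.4 + P)² = -497.343. At P = 30.2, Q = 20192.1.
Ed = (dQ/dP)·(P/Q) = (-497.343) × (30.2/20192.1) = -0.74384…

-0.744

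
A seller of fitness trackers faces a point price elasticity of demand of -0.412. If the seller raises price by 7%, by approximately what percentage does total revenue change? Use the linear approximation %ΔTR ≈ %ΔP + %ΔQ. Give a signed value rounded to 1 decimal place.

%ΔQ ≈ Ed × %ΔP = (-0.412) × (+7%) = -2.8840%
%ΔTR ≈ %ΔP + %ΔQ = (+7%) + (-2.8840%) = +4.1160%

+4.1%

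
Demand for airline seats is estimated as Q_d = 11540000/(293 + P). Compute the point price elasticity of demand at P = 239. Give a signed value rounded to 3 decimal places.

-0.449

dQ_d/dP = −11540000/(293 + P)² = -40.7739. At P = 239, Q_d = 21691.7.
Ed = (dQ_d/dP)·(P/Q_d) = (-40.7739) × (239/21691.7) = -0.44924…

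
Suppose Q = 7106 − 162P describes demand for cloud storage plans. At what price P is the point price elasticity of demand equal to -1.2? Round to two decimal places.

23.93

Ed = −162P/(7106 − 162P). Set this equal to -1.2:
162P = 1.2·(7106 − 162P) ⇒ 162P(1 + 1.2) = 1.2·7106
P = 1.2·7106 / (162·2.2) = 23.9259…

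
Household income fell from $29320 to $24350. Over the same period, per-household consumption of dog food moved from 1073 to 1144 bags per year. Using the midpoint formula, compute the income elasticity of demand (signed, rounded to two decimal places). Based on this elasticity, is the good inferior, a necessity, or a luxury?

-0.35; inferior

%ΔQ = (1144 − 1073)/[( 1073 + 1144)/2] = 71/1108.5 = 0.064050…
%ΔIncome = (24350 − 29320)/[( 29320 + 24350)/2] = -4970/26835 = -0.185205…
E_income = (71/1108.5) / (-4970/26835) = -0.3458…
E_income < 0 ⇒ inferior good.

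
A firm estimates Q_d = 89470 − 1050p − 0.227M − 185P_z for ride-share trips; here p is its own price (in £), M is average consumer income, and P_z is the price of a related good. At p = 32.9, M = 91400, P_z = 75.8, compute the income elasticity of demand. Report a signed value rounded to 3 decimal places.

-1.029

At the given values, Q_d = 89470 − 1050(32.9) − 0.227(91400) − 185(75.8) = 20154.2.
∂Q_d/∂M = -0.227.
E = (-0.227) × (91400/20154.2) = -1.02945…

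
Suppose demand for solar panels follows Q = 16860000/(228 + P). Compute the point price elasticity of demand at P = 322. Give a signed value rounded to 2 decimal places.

dQ/dP = −16860000/(228 + P)² = -55.7355. At P = 322, Q = 30654.5.
Ed = (dQ/dP)·(P/Q) = (-55.7355) × (322/30654.5) = -0.5854…

-0.59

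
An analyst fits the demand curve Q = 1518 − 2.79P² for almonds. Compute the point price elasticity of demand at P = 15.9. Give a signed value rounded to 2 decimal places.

-1.74

dQ/dP = −2·2.79·P = -88.722. At P = 15.9, Q = 812.6601.
Ed = (dQ/dP)·(P/Q) = (-88.722) × (15.9/812.6601) = -1.7358…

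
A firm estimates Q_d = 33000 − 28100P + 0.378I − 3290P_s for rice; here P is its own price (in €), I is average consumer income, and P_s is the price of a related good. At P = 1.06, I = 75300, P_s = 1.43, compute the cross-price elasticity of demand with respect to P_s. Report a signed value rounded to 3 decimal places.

At the given values, Q_d = 33000 − 28100(1.06) + 0.378(75300) − 3290(1.43) = 26972.7.
∂Q_d/∂P_s = -3290.
E = (-3290) × (1.43/26972.7) = -0.17442…

-0.174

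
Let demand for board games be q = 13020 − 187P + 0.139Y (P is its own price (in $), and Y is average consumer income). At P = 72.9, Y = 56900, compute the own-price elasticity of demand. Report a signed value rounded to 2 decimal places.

At the given values, q = 13020 − 187(72.9) + 0.139(56900) = 7296.8.
∂q/∂P = −187.
E = (-187) × (72.9/7296.8) = -1.8682…

-1.87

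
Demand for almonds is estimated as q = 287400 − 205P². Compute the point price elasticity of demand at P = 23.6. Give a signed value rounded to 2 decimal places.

dq/dP = −2·205·P = -9676. At P = 23.6, q = 173223.2.
Ed = (dq/dP)·(P/q) = (-9676) × (23.6/173223.2) = -1.3182…

-1.32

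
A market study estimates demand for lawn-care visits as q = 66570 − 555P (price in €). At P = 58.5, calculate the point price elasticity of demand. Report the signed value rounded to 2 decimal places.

dq/dP = −555. At P = 58.5, q = 66570 − 555(58.5) = 34102.5.
Ed = (dq/dP)·(P/q) = −555 × (58.5/34102.5) = -0.9520…

-0.95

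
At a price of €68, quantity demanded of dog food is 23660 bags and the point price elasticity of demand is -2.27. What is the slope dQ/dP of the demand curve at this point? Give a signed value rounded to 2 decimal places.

-789.83

Ed = (dQ/dP)·(P/Q) ⇒ dQ/dP = Ed·Q/P = (-2.27)·23660/68 = -789.8264…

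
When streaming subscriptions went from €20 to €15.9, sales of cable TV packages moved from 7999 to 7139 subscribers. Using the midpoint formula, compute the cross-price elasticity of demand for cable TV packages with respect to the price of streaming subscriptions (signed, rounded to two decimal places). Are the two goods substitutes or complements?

%ΔQ_{cable TV packages} = (7139 − 7999)/avg = -860/7569 = -0.113621…
%ΔP_{streaming subscriptions} = (15.9 − 20)/avg = -4.1/17.95 = -0.228412…
E_cross = (-860/7569) / (-4.1/17.95) = 0.4974…
E_cross > 0 ⇒ the goods are substitutes.

0.50; substitutes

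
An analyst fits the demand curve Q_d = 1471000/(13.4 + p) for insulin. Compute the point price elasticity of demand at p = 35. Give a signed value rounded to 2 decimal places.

-0.72

dQ_d/dp = −1471000/(13.4 + p)² = -627.945. At p = 35, Q_d = 30392.6.
Ed = (dQ_d/dp)·(p/Q_d) = (-627.945) × (35/30392.6) = -0.7231…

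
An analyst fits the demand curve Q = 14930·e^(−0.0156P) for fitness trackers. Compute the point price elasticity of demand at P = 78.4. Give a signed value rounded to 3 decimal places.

dQ/dP = −0.0156·Q = -68.5528. At P = 78.4, Q = 4394.41.
Ed = (dQ/dP)·(P/Q) = (-68.5528) × (78.4/4394.41) = -1.22304

-1.223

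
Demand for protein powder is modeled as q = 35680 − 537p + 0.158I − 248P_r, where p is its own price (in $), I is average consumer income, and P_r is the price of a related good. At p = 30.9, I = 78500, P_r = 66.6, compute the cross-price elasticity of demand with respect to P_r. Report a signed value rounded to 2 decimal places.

At the given values, q = 35680 − 537(30.9) + 0.158(78500) − 248(66.6) = 14972.9.
∂q/∂P_r = -248.
E = (-248) × (66.6/14972.9) = -1.1031…

-1.10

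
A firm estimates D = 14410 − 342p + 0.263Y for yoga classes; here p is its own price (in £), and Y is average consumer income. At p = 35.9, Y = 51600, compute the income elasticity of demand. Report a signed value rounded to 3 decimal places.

At the given values, D = 14410 − 342(35.9) + 0.263(51600) = 15703.
∂D/∂Y = 0.263.
E = (0.263) × (51600/15703) = 0.86421…

0.864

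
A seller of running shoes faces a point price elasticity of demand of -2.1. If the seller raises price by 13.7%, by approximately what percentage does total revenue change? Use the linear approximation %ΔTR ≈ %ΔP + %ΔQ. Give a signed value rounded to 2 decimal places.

%ΔQ ≈ Ed × %ΔP = (-2.1) × (+13.7%) = -28.7700%
%ΔTR ≈ %ΔP + %ΔQ = (+13.7%) + (-28.7700%) = -15.0700%

-15.07%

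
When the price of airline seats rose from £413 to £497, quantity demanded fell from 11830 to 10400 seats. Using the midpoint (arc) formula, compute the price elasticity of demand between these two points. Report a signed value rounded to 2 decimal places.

-0.70

%ΔQ = (10400 − 11830) / [(11830 + 10400)/2] = -1430/11115 = -0.128654…
%ΔP = (497 − 413) / [(413 + 497)/2] = 84/455 = 0.184615…
Arc Ed = %ΔQ / %ΔP = (-1430/11115) / (84/455) = -0.6968…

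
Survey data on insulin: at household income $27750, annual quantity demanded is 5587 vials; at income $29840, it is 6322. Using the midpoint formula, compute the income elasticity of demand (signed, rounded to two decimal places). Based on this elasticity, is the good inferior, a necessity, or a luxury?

1.70; luxury

%ΔQ = (6322 − 5587)/[( 5587 + 6322)/2] = 735/5954.5 = 0.123436…
%ΔIncome = (29840 − 27750)/[( 27750 + 29840)/2] = 2090/28795 = 0.072582…
E_income = (735/5954.5) / (2090/28795) = 1.7006…
E_income > 1 ⇒ normal good, luxury.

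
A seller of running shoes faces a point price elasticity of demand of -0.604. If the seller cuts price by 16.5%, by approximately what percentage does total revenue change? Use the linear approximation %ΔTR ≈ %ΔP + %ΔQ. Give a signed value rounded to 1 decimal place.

-6.5%

%ΔQ ≈ Ed × %ΔP = (-0.604) × (-16.5%) = +9.9660%
%ΔTR ≈ %ΔP + %ΔQ = (-16.5%) + (+9.9660%) = -6.5340%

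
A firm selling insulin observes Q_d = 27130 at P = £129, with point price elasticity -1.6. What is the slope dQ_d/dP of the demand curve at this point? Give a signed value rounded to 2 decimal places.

-336.50

Ed = (dQ_d/dP)·(P/Q_d) ⇒ dQ_d/dP = Ed·Q_d/P = (-1.6)·27130/129 = -336.4961…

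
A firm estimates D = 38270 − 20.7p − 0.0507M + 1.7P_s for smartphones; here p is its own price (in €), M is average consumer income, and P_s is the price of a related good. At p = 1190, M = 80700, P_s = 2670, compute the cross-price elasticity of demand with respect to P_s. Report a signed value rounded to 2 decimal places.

At the given values, D = 38270 − 20.7(1190) − 0.0507(80700) + 1.7(2670) = 14084.51.
∂D/∂P_s = 1.7.
E = (1.7) × (2670/14084.51) = 0.3222…

0.32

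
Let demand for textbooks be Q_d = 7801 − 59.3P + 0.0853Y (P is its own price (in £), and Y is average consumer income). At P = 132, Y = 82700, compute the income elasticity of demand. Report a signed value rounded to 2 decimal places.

1.00

At the given values, Q_d = 7801 − 59.3(132) + 0.0853(82700) = 7027.71.
∂Q_d/∂Y = 0.0853.
E = (0.0853) × (82700/7027.71) = 1.0037…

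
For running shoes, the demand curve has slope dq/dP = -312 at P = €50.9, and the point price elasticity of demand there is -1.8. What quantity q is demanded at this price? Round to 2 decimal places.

Ed = (dq/dP)·(P/q) ⇒ q = (dq/dP)·P/Ed = (-312)·50.9/(-1.8) = 8822.6666…

8822.67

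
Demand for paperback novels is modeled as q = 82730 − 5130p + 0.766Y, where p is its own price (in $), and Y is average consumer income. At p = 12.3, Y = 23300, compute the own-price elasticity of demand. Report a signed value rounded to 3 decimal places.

At the given values, q = 82730 − 5130(12.3) + 0.766(23300) = 37478.8.
∂q/∂p = −5130.
E = (-5130) × (12.3/37478.8) = -1.68359…

-1.684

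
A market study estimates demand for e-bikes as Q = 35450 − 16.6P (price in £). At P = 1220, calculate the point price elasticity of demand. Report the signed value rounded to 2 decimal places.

-1.33

dQ/dP = −16.6. At P = 1220, Q = 35450 − 16.6(1220) = 15198.
Ed = (dQ/dP)·(P/Q) = −16.6 × (1220/15198) = -1.3325…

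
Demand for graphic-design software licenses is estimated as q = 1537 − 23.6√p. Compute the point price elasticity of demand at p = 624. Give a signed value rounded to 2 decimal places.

-0.31

dq/dp = −23.6/(2√p) = -0.472378. At p = 624, q = 947.472.
Ed = (dq/dp)·(p/q) = (-0.472378) × (624/947.472) = -0.3111…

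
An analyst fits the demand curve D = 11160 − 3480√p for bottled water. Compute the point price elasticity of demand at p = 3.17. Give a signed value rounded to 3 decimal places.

-0.624

dD/dp = −3480/(2√p) = -977.281. At p = 3.17, D = 4964.04.
Ed = (dD/dp)·(p/D) = (-977.281) × (3.17/4964.04) = -0.62408…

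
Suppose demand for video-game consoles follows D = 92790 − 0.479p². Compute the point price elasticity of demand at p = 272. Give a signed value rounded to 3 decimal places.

-1.236

dD/dp = −2·0.479·p = -260.576. At p = 272, D = 57351.664.
Ed = (dD/dp)·(p/D) = (-260.576) × (272/57351.664) = -1.23582…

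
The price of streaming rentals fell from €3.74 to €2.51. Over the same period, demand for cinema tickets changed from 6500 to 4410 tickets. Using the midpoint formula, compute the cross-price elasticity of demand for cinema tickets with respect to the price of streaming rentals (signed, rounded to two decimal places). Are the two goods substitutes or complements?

0.97; substitutes

%ΔQ_{cinema tickets} = (4410 − 6500)/avg = -2090/5455 = -0.383134…
%ΔP_{streaming rentals} = (2.51 − 3.74)/avg = -1.23/3.125 = -0.3936
E_cross = (-2090/5455) / (-1.23/3.125) = 0.9734…
E_cross > 0 ⇒ the goods are substitutes.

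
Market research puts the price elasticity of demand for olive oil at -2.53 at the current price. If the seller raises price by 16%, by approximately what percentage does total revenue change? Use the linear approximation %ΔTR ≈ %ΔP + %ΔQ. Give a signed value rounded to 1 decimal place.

%ΔQ ≈ Ed × %ΔP = (-2.53) × (+16%) = -40.4800%
%ΔTR ≈ %ΔP + %ΔQ = (+16%) + (-40.4800%) = -24.4800%

-24.5%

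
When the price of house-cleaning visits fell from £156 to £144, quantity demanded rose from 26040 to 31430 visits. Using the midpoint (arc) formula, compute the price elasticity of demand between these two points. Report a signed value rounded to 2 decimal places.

-2.34

%ΔQ = (31430 − 26040) / [(26040 + 31430)/2] = 5390/28735 = 0.187576…
%ΔP = (144 − 156) / [(156 + 144)/2] = -12/150 = -0.08
Arc Ed = %ΔQ / %ΔP = (5390/28735) / (-12/150) = -2.3447…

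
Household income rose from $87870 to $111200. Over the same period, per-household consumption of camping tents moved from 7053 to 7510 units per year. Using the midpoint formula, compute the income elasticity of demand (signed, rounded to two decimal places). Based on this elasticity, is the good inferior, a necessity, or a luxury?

%ΔQ = (7510 − 7053)/[( 7053 + 7510)/2] = 457/7281.5 = 0.062761…
%ΔIncome = (111200 − 87870)/[( 87870 + 111200)/2] = 23330/99535 = 0.234389…
E_income = (457/7281.5) / (23330/99535) = 0.2677…
0 < E_income < 1 ⇒ normal good, necessity.

0.27; necessity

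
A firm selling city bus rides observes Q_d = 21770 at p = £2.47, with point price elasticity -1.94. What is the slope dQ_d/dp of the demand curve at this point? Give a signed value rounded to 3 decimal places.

Ed = (dQ_d/dp)·(p/Q_d) ⇒ dQ_d/dp = Ed·Q_d/p = (-1.94)·21770/2.47 = -17098.70445…

-17098.704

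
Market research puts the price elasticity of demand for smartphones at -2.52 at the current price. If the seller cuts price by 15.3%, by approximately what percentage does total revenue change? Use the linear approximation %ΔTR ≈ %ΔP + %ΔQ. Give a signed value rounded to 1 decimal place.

%ΔQ ≈ Ed × %ΔP = (-2.52) × (-15.3%) = +38.5560%
%ΔTR ≈ %ΔP + %ΔQ = (-15.3%) + (+38.5560%) = +23.2560%

+23.3%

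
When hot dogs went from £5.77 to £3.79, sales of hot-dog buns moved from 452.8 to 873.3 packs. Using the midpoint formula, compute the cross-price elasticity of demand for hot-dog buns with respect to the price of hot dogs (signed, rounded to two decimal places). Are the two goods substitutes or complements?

%ΔQ_{hot-dog buns} = (873.3 − 452.8)/avg = 420.5/663.05 = 0.634190…
%ΔP_{hot dogs} = (3.79 − 5.77)/avg = -1.98/4.78 = -0.414225…
E_cross = (420.5/663.05) / (-1.98/4.78) = -1.5310…
E_cross < 0 ⇒ the goods are complements.

-1.53; complements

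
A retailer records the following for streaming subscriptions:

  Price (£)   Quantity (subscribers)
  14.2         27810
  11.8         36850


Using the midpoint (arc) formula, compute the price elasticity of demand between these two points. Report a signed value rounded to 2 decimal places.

%ΔQ = (36850 − 27810) / [(27810 + 36850)/2] = 9040/32330 = 0.279616…
%ΔP = (11.8 − 14.2) / [(14.2 + 11.8)/2] = -2.4/13 = -0.184615…
Arc Ed = %ΔQ / %ΔP = (9040/32330) / (-2.4/13) = -1.5145…

-1.51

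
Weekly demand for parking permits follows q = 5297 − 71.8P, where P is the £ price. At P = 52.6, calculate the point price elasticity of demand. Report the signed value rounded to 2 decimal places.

dq/dP = −71.8. At P = 52.6, q = 5297 − 71.8(52.6) = 1520.32.
Ed = (dq/dP)·(P/q) = −71.8 × (52.6/1520.32) = -2.4841…

-2.48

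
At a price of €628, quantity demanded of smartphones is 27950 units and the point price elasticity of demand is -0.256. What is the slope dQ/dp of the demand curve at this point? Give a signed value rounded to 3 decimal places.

-11.394

Ed = (dQ/dp)·(p/Q) ⇒ dQ/dp = Ed·Q/p = (-0.256)·27950/628 = -11.39363…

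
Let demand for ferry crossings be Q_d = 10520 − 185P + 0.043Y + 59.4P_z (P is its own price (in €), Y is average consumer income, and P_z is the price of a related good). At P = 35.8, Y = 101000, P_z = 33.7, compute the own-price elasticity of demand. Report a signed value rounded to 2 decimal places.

At the given values, Q_d = 10520 − 185(35.8) + 0.043(101000) + 59.4(33.7) = 10241.78.
∂Q_d/∂P = −185.
E = (-185) × (35.8/10241.78) = -0.6466…

-0.65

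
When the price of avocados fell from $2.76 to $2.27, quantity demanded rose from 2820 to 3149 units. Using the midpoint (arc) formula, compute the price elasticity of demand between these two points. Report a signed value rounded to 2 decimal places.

-0.57

%ΔQ = (3149 − 2820) / [(2820 + 3149)/2] = 329/2984.5 = 0.110236…
%ΔP = (2.27 − 2.76) / [(2.76 + 2.27)/2] = -0.49/2.515 = -0.194831…
Arc Ed = %ΔQ / %ΔP = (329/2984.5) / (-0.49/2.515) = -0.5658…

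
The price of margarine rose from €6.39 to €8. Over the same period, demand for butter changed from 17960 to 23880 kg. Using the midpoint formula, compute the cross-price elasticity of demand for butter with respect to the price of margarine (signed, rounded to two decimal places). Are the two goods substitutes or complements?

%ΔQ_{butter} = (23880 − 17960)/avg = 5920/20920 = 0.282982…
%ΔP_{margarine} = (8 − 6.39)/avg = 1.61/7.195 = 0.223766…
E_cross = (5920/20920) / (1.61/7.195) = 1.2646…
E_cross > 0 ⇒ the goods are substitutes.

1.26; substitutes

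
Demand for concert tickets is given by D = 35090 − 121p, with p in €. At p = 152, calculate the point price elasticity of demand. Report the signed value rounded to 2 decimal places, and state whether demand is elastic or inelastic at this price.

dD/dp = −121. At p = 152, D = 35090 − 121(152) = 16698.
Ed = (dD/dp)·(p/D) = −121 × (152/16698) = -1.1014…
|Ed| = 1.10 > 1, so demand is elastic.

-1.10; elastic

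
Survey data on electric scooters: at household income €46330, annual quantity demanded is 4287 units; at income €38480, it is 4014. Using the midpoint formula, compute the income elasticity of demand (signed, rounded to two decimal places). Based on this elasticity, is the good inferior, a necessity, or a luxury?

0.36; necessity

%ΔQ = (4014 − 4287)/[( 4287 + 4014)/2] = -273/4150.5 = -0.065775…
%ΔIncome = (38480 − 46330)/[( 46330 + 38480)/2] = -7850/42405 = -0.185119…
E_income = (-273/4150.5) / (-7850/42405) = 0.3553…
0 < E_income < 1 ⇒ normal good, necessity.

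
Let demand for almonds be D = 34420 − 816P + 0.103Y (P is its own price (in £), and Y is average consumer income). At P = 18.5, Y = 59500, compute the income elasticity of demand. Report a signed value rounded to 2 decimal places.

At the given values, D = 34420 − 816(18.5) + 0.103(59500) = 25452.5.
∂D/∂Y = 0.103.
E = (0.103) × (59500/25452.5) = 0.2407…

0.24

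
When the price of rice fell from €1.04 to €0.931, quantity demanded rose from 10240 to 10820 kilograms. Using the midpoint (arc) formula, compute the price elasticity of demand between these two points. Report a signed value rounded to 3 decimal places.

-0.498

%ΔQ = (10820 − 10240) / [(10240 + 10820)/2] = 580/10530 = 0.055080…
%ΔP = (0.931 − 1.04) / [(1.04 + 0.931)/2] = -0.109/0.9855 = -0.110603…
Arc Ed = %ΔQ / %ΔP = (580/10530) / (-0.109/0.9855) = -0.49800…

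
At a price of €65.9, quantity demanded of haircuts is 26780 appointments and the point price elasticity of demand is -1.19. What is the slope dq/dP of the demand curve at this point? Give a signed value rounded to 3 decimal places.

Ed = (dq/dP)·(P/q) ⇒ dq/dP = Ed·q/P = (-1.19)·26780/65.9 = -483.58421…

-483.584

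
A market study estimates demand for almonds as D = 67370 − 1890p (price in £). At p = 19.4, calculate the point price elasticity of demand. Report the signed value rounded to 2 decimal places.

dD/dp = −1890. At p = 19.4, D = 67370 − 1890(19.4) = 30704.
Ed = (dD/dp)·(p/D) = −1890 × (19.4/30704) = -1.1941…

-1.19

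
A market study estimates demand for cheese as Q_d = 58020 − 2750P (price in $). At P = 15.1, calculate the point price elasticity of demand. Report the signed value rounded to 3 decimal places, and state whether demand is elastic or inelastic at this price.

-2.517; elastic

dQ_d/dP = −2750. At P = 15.1, Q_d = 58020 − 2750(15.1) = 16495.
Ed = (dQ_d/dP)·(P/Q_d) = −2750 × (15.1/16495) = -2.51742…
|Ed| = 2.517 > 1, so demand is elastic.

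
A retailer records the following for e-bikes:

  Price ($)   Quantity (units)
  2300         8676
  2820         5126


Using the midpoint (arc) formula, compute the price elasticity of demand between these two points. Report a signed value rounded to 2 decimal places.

%ΔQ = (5126 − 8676) / [(8676 + 5126)/2] = -3550/6901 = -0.514418…
%ΔP = (2820 − 2300) / [(2300 + 2820)/2] = 520/2560 = 0.203125
Arc Ed = %ΔQ / %ΔP = (-3550/6901) / (520/2560) = -2.5325…

-2.53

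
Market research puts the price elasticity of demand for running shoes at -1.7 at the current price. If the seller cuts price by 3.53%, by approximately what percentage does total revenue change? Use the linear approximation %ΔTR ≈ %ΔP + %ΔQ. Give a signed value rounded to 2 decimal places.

+2.47%

%ΔQ ≈ Ed × %ΔP = (-1.7) × (-3.53%) = +6.0010%
%ΔTR ≈ %ΔP + %ΔQ = (-3.53%) + (+6.0010%) = +2.4710%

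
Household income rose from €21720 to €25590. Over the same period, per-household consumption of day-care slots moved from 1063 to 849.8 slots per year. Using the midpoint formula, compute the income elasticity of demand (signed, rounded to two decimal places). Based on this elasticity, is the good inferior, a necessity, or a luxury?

-1.36; inferior

%ΔQ = (849.8 − 1063)/[( 1063 + 849.8)/2] = -213.2/956.4 = -0.222919…
%ΔIncome = (25590 − 21720)/[( 21720 + 25590)/2] = 3870/23655 = 0.163601…
E_income = (-213.2/956.4) / (3870/23655) = -1.3625…
E_income < 0 ⇒ inferior good.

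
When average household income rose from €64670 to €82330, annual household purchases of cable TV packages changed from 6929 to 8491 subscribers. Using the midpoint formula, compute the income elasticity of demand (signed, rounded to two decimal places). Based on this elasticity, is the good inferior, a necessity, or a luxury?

%ΔQ = (8491 − 6929)/[( 6929 + 8491)/2] = 1562/7710 = 0.202594…
%ΔIncome = (82330 − 64670)/[( 64670 + 82330)/2] = 17660/73500 = 0.240272…
E_income = (1562/7710) / (17660/73500) = 0.8431…
0 < E_income < 1 ⇒ normal good, necessity.

0.84; necessity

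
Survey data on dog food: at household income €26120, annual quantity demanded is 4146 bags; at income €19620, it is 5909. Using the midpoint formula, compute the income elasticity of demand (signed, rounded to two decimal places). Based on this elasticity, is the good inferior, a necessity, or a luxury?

-1.23; inferior

%ΔQ = (5909 − 4146)/[( 4146 + 5909)/2] = 1763/5027.5 = 0.350671…
%ΔIncome = (19620 − 26120)/[( 26120 + 19620)/2] = -6500/22870 = -0.284215…
E_income = (1763/5027.5) / (-6500/22870) = -1.2338…
E_income < 0 ⇒ inferior good.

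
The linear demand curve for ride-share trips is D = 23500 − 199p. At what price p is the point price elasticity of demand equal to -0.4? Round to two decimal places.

Ed = −199p/(23500 − 199p). Set this equal to -0.4:
199p = 0.4·(23500 − 199p) ⇒ 199p(1 + 0.4) = 0.4·23500
p = 0.4·23500 / (199·1.4) = 33.7401…

33.74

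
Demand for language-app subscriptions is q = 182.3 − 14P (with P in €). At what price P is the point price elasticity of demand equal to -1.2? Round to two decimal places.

7.10

Ed = −14P/(182.3 − 14P). Set this equal to -1.2:
14P = 1.2·(182.3 − 14P) ⇒ 14P(1 + 1.2) = 1.2·182.3
P = 1.2·182.3 / (14·2.2) = 7.1025…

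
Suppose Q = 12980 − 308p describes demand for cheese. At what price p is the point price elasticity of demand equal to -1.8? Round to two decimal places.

Ed = −308p/(12980 − 308p). Set this equal to -1.8:
308p = 1.8·(12980 − 308p) ⇒ 308p(1 + 1.8) = 1.8·12980
p = 1.8·12980 / (308·2.8) = 27.0918…

27.09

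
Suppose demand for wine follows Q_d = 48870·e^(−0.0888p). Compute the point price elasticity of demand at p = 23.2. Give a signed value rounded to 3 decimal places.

dQ_d/dp = −0.0888·Q_d = -553.018. At p = 23.2, Q_d = 6227.68.
Ed = (dQ_d/dp)·(p/Q_d) = (-553.018) × (23.2/6227.68) = -2.06016

-2.060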